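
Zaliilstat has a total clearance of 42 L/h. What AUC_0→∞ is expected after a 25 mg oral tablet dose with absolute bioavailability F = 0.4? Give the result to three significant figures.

AUC_0→∞ = F × Dose / CL
        = 0.4 × 25 / 42 = 0.238095 mg/L·h

AUC = 0.238 mg/L·h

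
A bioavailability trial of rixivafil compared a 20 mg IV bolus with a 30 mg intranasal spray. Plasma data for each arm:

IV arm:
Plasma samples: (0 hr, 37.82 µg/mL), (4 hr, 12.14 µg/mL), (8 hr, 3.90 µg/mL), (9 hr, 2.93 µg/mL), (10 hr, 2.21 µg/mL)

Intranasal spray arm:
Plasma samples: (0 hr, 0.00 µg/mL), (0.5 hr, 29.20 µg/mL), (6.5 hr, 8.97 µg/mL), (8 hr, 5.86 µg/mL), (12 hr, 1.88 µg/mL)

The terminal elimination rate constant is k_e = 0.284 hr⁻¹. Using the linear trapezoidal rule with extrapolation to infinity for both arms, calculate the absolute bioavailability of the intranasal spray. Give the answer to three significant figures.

Trapezoidal AUC_0→10 (IV):
  [0→4]: (37.82+12.14)/2 × 4 = 99.92
  [4→8]: (12.14+3.90)/2 × 4 = 32.08
  [8→9]: (3.90+2.93)/2 × 1 = 3.415
  [9→10]: (2.93+2.21)/2 × 1 = 2.57
  Sum = 137.985 µg/mL·hr
IV tail: 2.21/0.284 = 7.782; AUC_iv,0→∞ = 137.985 + 7.782 = 145.767 µg/mL·hr
Trapezoidal AUC_0→12 (intranasal spray):
  [0→0.5]: (0.00+29.20)/2 × 0.5 = 7.3
  [0.5→6.5]: (29.20+8.97)/2 × 6 = 114.51
  [6.5→8]: (8.97+5.86)/2 × 1.5 = 11.1225
  [8→12]: (5.86+1.88)/2 × 4 = 15.48
  Sum = 148.4125 µg/mL·hr
intranasal spray tail: 1.88/0.284 = 6.620; AUC_ev,0→∞ = 148.4125 + 6.620 = 155.0325 µg/mL·hr
F = (AUC_ev/D_ev)/(AUC_iv/D_iv) = (155.0325/30)/(145.767/20) = 5.16775/7.28835 = 0.7090

F = 0.709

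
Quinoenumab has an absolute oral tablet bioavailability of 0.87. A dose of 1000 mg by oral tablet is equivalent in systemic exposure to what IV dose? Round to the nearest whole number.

Systemic exposure from an extravascular dose = F × D_ev, so the equivalent IV dose is F × D_ev.
D_iv = F × D_ev = 0.87 × 1000 = 870 mg

D_iv = 870 mg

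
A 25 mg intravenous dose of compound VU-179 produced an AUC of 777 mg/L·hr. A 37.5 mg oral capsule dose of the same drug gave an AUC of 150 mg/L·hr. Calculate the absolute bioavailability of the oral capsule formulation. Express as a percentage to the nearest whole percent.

F = (AUC_ev / D_ev) / (AUC_iv / D_iv)
  = (150/37.5) / (777/25)
  = 4 / 31.08 = 0.1287
  = 12.87%

F = 13%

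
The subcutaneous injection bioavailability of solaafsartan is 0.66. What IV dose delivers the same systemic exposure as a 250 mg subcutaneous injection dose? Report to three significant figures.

Systemic exposure from an extravascular dose = F × D_ev, so the equivalent IV dose is F × D_ev.
D_iv = F × D_ev = 0.66 × 250 = 165 mg

D_iv = 165 mg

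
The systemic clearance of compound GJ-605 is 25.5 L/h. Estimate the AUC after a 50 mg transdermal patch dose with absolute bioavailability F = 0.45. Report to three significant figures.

AUC_0→∞ = F × Dose / CL
        = 0.45 × 50 / 25.5 = 0.882353 mg/L·h

AUC = 0.882 mg/L·h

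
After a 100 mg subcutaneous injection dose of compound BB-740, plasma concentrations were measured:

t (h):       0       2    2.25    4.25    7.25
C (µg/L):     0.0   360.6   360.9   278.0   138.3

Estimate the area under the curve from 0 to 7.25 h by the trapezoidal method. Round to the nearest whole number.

Trapezoidal AUC_0→7.25:
  [0→2]: (0.0+360.6)/2 × 2 = 360.6
  [2→2.25]: (360.6+360.9)/2 × 0.25 = 90.1875
  [2.25→4.25]: (360.9+278.0)/2 × 2 = 638.9
  [4.25→7.25]: (278.0+138.3)/2 × 3 = 624.45
  Sum = 1714.1375 µg/L·h

AUC = 1714 µg/L·h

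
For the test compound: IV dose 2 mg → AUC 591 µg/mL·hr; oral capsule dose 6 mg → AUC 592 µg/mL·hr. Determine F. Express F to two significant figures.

F = (AUC_ev / D_ev) / (AUC_iv / D_iv)
  = (592/6) / (591/2)
  = 98.6667 / 295.5 = 0.3339

F = 0.33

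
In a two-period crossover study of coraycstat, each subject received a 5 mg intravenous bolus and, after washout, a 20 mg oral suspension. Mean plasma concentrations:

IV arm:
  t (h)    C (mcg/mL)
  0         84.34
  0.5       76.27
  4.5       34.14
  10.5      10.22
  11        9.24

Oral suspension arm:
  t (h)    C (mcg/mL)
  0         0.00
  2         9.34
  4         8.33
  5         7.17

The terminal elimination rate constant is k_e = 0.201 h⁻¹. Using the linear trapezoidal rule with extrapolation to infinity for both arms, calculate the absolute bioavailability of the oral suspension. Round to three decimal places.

Trapezoidal AUC_0→11 (IV):
  [0→0.5]: (84.34+76.27)/2 × 0.5 = 40.1525
  [0.5→4.5]: (76.27+34.14)/2 × 4 = 220.82
  [4.5→10.5]: (34.14+10.22)/2 × 6 = 133.08
  [10.5→11]: (10.22+9.24)/2 × 0.5 = 4.865
  Sum = 398.9175 mcg/mL·h
IV tail: 9.24/0.201 = 45.970; AUC_iv,0→∞ = 398.9175 + 45.970 = 444.8875 mcg/mL·h
Trapezoidal AUC_0→5 (oral suspension):
  [0→2]: (0.00+9.34)/2 × 2 = 9.34
  [2→4]: (9.34+8.33)/2 × 2 = 17.67
  [4→5]: (8.33+7.17)/2 × 1 = 7.75
  Sum = 34.76 mcg/mL·h
oral suspension tail: 7.17/0.201 = 35.672; AUC_ev,0→∞ = 34.76 + 35.672 = 70.432 mcg/mL·h
F = (AUC_ev/D_ev)/(AUC_iv/D_iv) = (70.432/20)/(444.8875/5) = 3.5216/88.9775 = 0.0396

F = 0.040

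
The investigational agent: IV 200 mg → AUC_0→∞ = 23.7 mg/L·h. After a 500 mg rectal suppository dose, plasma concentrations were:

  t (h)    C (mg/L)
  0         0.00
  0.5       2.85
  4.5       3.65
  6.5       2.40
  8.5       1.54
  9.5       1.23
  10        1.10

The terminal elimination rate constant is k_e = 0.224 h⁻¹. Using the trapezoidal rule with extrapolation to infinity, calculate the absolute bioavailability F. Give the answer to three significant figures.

F = 0.516

Trapezoidal AUC_0→10 (rectal suppository):
  [0→0.5]: (0.00+2.85)/2 × 0.5 = 0.7125
  [0.5→4.5]: (2.85+3.65)/2 × 4 = 13.0
  [4.5→6.5]: (3.65+2.40)/2 × 2 = 6.05
  [6.5→8.5]: (2.40+1.54)/2 × 2 = 3.94
  [8.5→9.5]: (1.54+1.23)/2 × 1 = 1.385
  [9.5→10]: (1.23+1.10)/2 × 0.5 = 0.5825
  Sum = 25.67 mg/L·h
Tail: C_last/k_e = 1.10/0.224 = 4.911
AUC_0→∞ (rectal suppository) = 25.67 + 4.911 = 30.581 mg/L·h
F = (AUC_ev/D_ev)/(AUC_iv/D_iv) = (30.581/500)/(23.7/200) = 0.061162/0.1185 = 0.5161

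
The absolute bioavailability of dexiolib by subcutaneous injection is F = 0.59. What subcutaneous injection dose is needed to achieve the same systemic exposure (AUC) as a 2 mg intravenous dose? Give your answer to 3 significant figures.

D_subcutaneous = 3.39 mg

For equal systemic exposure: F × D_ev = D_iv
D_ev = D_iv / F = 2 / 0.59 = 3.38983 mg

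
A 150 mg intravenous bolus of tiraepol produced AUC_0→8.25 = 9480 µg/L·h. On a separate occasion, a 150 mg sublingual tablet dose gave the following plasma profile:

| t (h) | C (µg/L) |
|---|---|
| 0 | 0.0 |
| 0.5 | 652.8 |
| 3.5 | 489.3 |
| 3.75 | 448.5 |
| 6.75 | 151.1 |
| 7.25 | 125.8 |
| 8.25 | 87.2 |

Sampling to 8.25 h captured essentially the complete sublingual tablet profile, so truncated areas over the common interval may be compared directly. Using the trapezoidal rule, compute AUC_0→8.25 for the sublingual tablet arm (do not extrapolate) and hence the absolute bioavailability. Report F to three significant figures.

Trapezoidal AUC_0→8.25 (sublingual tablet):
  [0→0.5]: (0.0+652.8)/2 × 0.5 = 163.2
  [0.5→3.5]: (652.8+489.3)/2 × 3 = 1713.15
  [3.5→3.75]: (489.3+448.5)/2 × 0.25 = 117.225
  [3.75→6.75]: (448.5+151.1)/2 × 3 = 899.4
  [6.75→7.25]: (151.1+125.8)/2 × 0.5 = 69.225
  [7.25→8.25]: (125.8+87.2)/2 × 1 = 106.5
  Sum = 3068.7 µg/L·h
F = (AUC_ev/D_ev)/(AUC_iv/D_iv) = (3068.7/150)/(9480/150) = 20.458/63.2 = 0.3237

F = 0.324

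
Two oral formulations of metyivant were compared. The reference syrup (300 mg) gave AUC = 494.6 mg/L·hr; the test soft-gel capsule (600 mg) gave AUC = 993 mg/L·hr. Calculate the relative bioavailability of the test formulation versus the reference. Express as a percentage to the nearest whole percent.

F_rel = (AUC_test/D_test) / (AUC_ref/D_ref)
      = (993/600) / (494.6/300)
      = 1.655 / 1.64867 = 1.0038 = 100.38%

F_rel = 100%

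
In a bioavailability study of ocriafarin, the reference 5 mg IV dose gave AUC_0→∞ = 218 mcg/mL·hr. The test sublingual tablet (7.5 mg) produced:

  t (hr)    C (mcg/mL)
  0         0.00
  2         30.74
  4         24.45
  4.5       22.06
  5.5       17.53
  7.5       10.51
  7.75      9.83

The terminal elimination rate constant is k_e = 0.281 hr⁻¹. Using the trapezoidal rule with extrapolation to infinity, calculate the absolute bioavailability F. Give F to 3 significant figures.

F = 0.559

Trapezoidal AUC_0→7.75 (sublingual tablet):
  [0→2]: (0.00+30.74)/2 × 2 = 30.74
  [2→4]: (30.74+24.45)/2 × 2 = 55.19
  [4→4.5]: (24.45+22.06)/2 × 0.5 = 11.6275
  [4.5→5.5]: (22.06+17.53)/2 × 1 = 19.795
  [5.5→7.5]: (17.53+10.51)/2 × 2 = 28.04
  [7.5→7.75]: (10.51+9.83)/2 × 0.25 = 2.5425
  Sum = 147.935 mcg/mL·hr
Tail: C_last/k_e = 9.83/0.281 = 34.982
AUC_0→∞ (sublingual tablet) = 147.935 + 34.982 = 182.917 mcg/mL·hr
F = (AUC_ev/D_ev)/(AUC_iv/D_iv) = (182.917/7.5)/(218/5) = 24.3889/43.6 = 0.5594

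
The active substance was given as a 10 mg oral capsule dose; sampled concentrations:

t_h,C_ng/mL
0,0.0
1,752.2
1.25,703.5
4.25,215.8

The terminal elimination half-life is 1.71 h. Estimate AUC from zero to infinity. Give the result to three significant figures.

Trapezoidal AUC_0→4.25:
  [0→1]: (0.0+752.2)/2 × 1 = 376.1
  [1→1.25]: (752.2+703.5)/2 × 0.25 = 181.9625
  [1.25→4.25]: (703.5+215.8)/2 × 3 = 1378.95
  Sum = 1937.0125 ng/mL·h
k_e = ln2 / t½ = 0.693147 / 1.71 = 0.4053 h^-1
Extrapolated tail: C_last / k_e = 215.8 / 0.4053 = 532.445
AUC_0→∞ = 1937.0125 + 532.445 = 2469.4575 ng/mL·h

AUC = 2470 ng/mL·h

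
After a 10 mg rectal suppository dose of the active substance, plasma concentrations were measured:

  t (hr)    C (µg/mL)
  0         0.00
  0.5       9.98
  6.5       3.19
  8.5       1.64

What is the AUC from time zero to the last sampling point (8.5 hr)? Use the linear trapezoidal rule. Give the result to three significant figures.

Trapezoidal AUC_0→8.5:
  [0→0.5]: (0.00+9.98)/2 × 0.5 = 2.495
  [0.5→6.5]: (9.98+3.19)/2 × 6 = 39.51
  [6.5→8.5]: (3.19+1.64)/2 × 2 = 4.83
  Sum = 46.835 µg/mL·hr

AUC = 46.8 µg/mL·hr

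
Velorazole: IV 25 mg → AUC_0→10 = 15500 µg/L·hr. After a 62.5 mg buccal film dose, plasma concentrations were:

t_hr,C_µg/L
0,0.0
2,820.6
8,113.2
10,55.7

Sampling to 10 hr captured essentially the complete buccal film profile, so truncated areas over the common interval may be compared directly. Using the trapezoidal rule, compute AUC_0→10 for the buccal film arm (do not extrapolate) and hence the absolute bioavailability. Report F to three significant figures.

Trapezoidal AUC_0→10 (buccal film):
  [0→2]: (0.0+820.6)/2 × 2 = 820.6
  [2→8]: (820.6+113.2)/2 × 6 = 2801.4
  [8→10]: (113.2+55.7)/2 × 2 = 168.9
  Sum = 3790.9 µg/L·hr
F = (AUC_ev/D_ev)/(AUC_iv/D_iv) = (3790.9/62.5)/(15500/25) = 60.6544/620 = 0.0978

F = 0.0978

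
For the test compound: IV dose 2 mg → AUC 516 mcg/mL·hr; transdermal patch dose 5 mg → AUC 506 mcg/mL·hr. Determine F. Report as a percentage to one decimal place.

F = (AUC_ev / D_ev) / (AUC_iv / D_iv)
  = (506/5) / (516/2)
  = 101.2 / 258 = 0.3922
  = 39.22%

F = 39.2%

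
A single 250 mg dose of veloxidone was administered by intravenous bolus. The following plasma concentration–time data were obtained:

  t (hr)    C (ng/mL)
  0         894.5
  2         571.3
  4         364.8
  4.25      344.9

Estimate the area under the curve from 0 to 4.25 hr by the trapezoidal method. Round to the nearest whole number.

Trapezoidal AUC_0→4.25:
  [0→2]: (894.5+571.3)/2 × 2 = 1465.8
  [2→4]: (571.3+364.8)/2 × 2 = 936.1
  [4→4.25]: (364.8+344.9)/2 × 0.25 = 88.7125
  Sum = 2490.6125 ng/mL·hr

AUC = 2491 ng/mL·hr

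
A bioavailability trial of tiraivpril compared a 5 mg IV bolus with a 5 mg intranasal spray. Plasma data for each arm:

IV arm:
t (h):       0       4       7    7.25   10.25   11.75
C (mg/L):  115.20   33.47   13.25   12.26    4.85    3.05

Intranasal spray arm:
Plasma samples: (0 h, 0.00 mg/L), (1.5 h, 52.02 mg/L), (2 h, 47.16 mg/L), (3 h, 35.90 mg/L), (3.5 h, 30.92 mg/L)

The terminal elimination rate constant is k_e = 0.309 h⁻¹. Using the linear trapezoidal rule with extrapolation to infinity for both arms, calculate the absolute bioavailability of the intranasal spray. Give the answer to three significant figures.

Trapezoidal AUC_0→11.75 (IV):
  [0→4]: (115.20+33.47)/2 × 4 = 297.34
  [4→7]: (33.47+13.25)/2 × 3 = 70.08
  [7→7.25]: (13.25+12.26)/2 × 0.25 = 3.18875
  [7.25→10.25]: (12.26+4.85)/2 × 3 = 25.665
  [10.25→11.75]: (4.85+3.05)/2 × 1.5 = 5.925
  Sum = 402.19875 mg/L·h
IV tail: 3.05/0.309 = 9.871; AUC_iv,0→∞ = 402.19875 + 9.871 = 412.06975 mg/L·h
Trapezoidal AUC_0→3.5 (intranasal spray):
  [0→1.5]: (0.00+52.02)/2 × 1.5 = 39.015
  [1.5→2]: (52.02+47.16)/2 × 0.5 = 24.795
  [2→3]: (47.16+35.90)/2 × 1 = 41.53
  [3→3.5]: (35.90+30.92)/2 × 0.5 = 16.705
  Sum = 122.045 mg/L·h
intranasal spray tail: 30.92/0.309 = 100.065; AUC_ev,0→∞ = 122.045 + 100.065 = 222.11 mg/L·h
F = (AUC_ev/D_ev)/(AUC_iv/D_iv) = (222.11/5)/(412.06975/5) = 44.422/82.41395 = 0.5390

F = 0.539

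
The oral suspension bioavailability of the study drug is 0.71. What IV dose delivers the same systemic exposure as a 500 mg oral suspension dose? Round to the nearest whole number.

D_iv = 355 mg

Systemic exposure from an extravascular dose = F × D_ev, so the equivalent IV dose is F × D_ev.
D_iv = F × D_ev = 0.71 × 500 = 355 mg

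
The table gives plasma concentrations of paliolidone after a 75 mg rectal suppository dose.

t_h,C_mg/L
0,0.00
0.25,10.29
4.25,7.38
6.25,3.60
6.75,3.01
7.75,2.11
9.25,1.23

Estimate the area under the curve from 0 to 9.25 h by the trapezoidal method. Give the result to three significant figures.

Trapezoidal AUC_0→9.25:
  [0→0.25]: (0.00+10.29)/2 × 0.25 = 1.28625
  [0.25→4.25]: (10.29+7.38)/2 × 4 = 35.34
  [4.25→6.25]: (7.38+3.60)/2 × 2 = 10.98
  [6.25→6.75]: (3.60+3.01)/2 × 0.5 = 1.6525
  [6.75→7.75]: (3.01+2.11)/2 × 1 = 2.56
  [7.75→9.25]: (2.11+1.23)/2 × 1.5 = 2.505
  Sum = 54.32375 mg/L·h

AUC = 54.3 mg/L·h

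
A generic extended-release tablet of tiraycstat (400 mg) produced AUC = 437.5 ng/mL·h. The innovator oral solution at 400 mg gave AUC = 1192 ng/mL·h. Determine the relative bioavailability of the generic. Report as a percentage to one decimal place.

F_rel = 36.7%

F_rel = (AUC_test/D_test) / (AUC_ref/D_ref)
      = (437.5/400) / (1192/400)
      = 1.09375 / 2.98 = 0.3670 = 36.70%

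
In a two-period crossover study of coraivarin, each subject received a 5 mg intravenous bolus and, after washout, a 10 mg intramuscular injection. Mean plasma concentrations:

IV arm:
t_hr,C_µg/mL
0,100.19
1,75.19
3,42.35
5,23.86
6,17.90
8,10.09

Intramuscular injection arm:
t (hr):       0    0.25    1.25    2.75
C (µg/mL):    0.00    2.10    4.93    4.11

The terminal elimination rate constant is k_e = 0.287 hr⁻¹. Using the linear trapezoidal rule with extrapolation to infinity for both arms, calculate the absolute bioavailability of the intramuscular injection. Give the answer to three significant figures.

Trapezoidal AUC_0→8 (IV):
  [0→1]: (100.19+75.19)/2 × 1 = 87.69
  [1→3]: (75.19+42.35)/2 × 2 = 117.54
  [3→5]: (42.35+23.86)/2 × 2 = 66.21
  [5→6]: (23.86+17.90)/2 × 1 = 20.88
  [6→8]: (17.90+10.09)/2 × 2 = 27.99
  Sum = 320.31 µg/mL·hr
IV tail: 10.09/0.287 = 35.157; AUC_iv,0→∞ = 320.31 + 35.157 = 355.467 µg/mL·hr
Trapezoidal AUC_0→2.75 (intramuscular injection):
  [0→0.25]: (0.00+2.10)/2 × 0.25 = 0.2625
  [0.25→1.25]: (2.10+4.93)/2 × 1 = 3.515
  [1.25→2.75]: (4.93+4.11)/2 × 1.5 = 6.78
  Sum = 10.5575 µg/mL·hr
intramuscular injection tail: 4.11/0.287 = 14.321; AUC_ev,0→∞ = 10.5575 + 14.321 = 24.8785 µg/mL·hr
F = (AUC_ev/D_ev)/(AUC_iv/D_iv) = (24.8785/10)/(355.467/5) = 2.48785/71.0934 = 0.0350

F = 0.0350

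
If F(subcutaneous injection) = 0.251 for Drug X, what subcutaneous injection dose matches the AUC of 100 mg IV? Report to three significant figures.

For equal systemic exposure: F × D_ev = D_iv
D_ev = D_iv / F = 100 / 0.251 = 398.406 mg

D_subcutaneous = 398 mg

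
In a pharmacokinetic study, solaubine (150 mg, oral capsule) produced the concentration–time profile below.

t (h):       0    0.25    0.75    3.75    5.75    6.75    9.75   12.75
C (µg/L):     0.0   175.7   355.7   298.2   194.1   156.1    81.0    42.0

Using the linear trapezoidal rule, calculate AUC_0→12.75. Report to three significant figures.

AUC = 2340 µg/L·h

Trapezoidal AUC_0→12.75:
  [0→0.25]: (0.0+175.7)/2 × 0.25 = 21.9625
  [0.25→0.75]: (175.7+355.7)/2 × 0.5 = 132.85
  [0.75→3.75]: (355.7+298.2)/2 × 3 = 980.85
  [3.75→5.75]: (298.2+194.1)/2 × 2 = 492.3
  [5.75→6.75]: (194.1+156.1)/2 × 1 = 175.1
  [6.75→9.75]: (156.1+81.0)/2 × 3 = 355.65
  [9.75→12.75]: (81.0+42.0)/2 × 3 = 184.5
  Sum = 2343.2125 µg/L·h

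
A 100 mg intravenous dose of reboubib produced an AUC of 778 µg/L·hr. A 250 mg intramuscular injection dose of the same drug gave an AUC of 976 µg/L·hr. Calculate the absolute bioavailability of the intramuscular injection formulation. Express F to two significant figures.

F = (AUC_ev / D_ev) / (AUC_iv / D_iv)
  = (976/250) / (778/100)
  = 3.904 / 7.78 = 0.5018

F = 0.50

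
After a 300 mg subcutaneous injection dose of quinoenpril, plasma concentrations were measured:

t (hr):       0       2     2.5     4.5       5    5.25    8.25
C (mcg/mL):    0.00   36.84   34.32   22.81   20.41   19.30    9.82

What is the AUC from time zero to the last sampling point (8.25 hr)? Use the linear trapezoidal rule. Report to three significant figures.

Trapezoidal AUC_0→8.25:
  [0→2]: (0.00+36.84)/2 × 2 = 36.84
  [2→2.5]: (36.84+34.32)/2 × 0.5 = 17.79
  [2.5→4.5]: (34.32+22.81)/2 × 2 = 57.13
  [4.5→5]: (22.81+20.41)/2 × 0.5 = 10.805
  [5→5.25]: (20.41+19.30)/2 × 0.25 = 4.96375
  [5.25→8.25]: (19.30+9.82)/2 × 3 = 43.68
  Sum = 171.20875 mcg/mL·hr

AUC = 171 mcg/mL·hr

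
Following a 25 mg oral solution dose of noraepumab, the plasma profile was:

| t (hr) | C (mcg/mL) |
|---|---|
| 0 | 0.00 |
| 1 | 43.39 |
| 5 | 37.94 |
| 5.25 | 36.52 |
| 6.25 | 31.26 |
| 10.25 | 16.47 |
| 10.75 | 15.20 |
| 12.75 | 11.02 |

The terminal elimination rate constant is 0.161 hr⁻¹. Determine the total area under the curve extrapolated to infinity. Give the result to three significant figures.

AUC = 426 mcg/mL·hr

Trapezoidal AUC_0→12.75:
  [0→1]: (0.00+43.39)/2 × 1 = 21.695
  [1→5]: (43.39+37.94)/2 × 4 = 162.66
  [5→5.25]: (37.94+36.52)/2 × 0.25 = 9.3075
  [5.25→6.25]: (36.52+31.26)/2 × 1 = 33.89
  [6.25→10.25]: (31.26+16.47)/2 × 4 = 95.46
  [10.25→10.75]: (16.47+15.20)/2 × 0.5 = 7.9175
  [10.75→12.75]: (15.20+11.02)/2 × 2 = 26.22
  Sum = 357.15 mcg/mL·hr
Extrapolated tail: C_last / k_e = 11.02 / 0.161 = 68.447
AUC_0→∞ = 357.15 + 68.447 = 425.597 mcg/mL·hr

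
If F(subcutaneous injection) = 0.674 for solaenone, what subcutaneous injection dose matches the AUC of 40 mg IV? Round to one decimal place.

D_subcutaneous = 59.3 mg

For equal systemic exposure: F × D_ev = D_iv
D_ev = D_iv / F = 40 / 0.674 = 59.3472 mg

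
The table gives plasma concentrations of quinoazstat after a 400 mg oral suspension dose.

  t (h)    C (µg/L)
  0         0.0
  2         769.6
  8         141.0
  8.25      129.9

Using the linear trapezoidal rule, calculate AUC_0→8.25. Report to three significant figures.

Trapezoidal AUC_0→8.25:
  [0→2]: (0.0+769.6)/2 × 2 = 769.6
  [2→8]: (769.6+141.0)/2 × 6 = 2731.8
  [8→8.25]: (141.0+129.9)/2 × 0.25 = 33.8625
  Sum = 3535.2625 µg/L·h

AUC = 3540 µg/L·h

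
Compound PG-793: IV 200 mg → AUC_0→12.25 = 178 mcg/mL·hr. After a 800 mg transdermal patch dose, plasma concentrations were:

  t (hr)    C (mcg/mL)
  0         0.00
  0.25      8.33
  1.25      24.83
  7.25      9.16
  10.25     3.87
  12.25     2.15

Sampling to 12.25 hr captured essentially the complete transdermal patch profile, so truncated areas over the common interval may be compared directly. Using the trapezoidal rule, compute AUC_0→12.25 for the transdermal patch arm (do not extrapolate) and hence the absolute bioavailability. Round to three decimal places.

F = 0.204

Trapezoidal AUC_0→12.25 (transdermal patch):
  [0→0.25]: (0.00+8.33)/2 × 0.25 = 1.04125
  [0.25→1.25]: (8.33+24.83)/2 × 1 = 16.58
  [1.25→7.25]: (24.83+9.16)/2 × 6 = 101.97
  [7.25→10.25]: (9.16+3.87)/2 × 3 = 19.545
  [10.25→12.25]: (3.87+2.15)/2 × 2 = 6.02
  Sum = 145.15625 mcg/mL·hr
F = (AUC_ev/D_ev)/(AUC_iv/D_iv) = (145.15625/800)/(178/200) = 0.181445/0.89 = 0.2039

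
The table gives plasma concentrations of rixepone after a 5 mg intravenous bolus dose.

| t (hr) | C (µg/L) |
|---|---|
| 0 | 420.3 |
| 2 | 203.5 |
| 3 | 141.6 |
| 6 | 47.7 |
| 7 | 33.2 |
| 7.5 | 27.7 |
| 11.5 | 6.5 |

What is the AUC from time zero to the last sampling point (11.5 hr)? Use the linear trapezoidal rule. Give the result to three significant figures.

AUC = 1200 µg/L·hr

Trapezoidal AUC_0→11.5:
  [0→2]: (420.3+203.5)/2 × 2 = 623.8
  [2→3]: (203.5+141.6)/2 × 1 = 172.55
  [3→6]: (141.6+47.7)/2 × 3 = 283.95
  [6→7]: (47.7+33.2)/2 × 1 = 40.45
  [7→7.5]: (33.2+27.7)/2 × 0.5 = 15.225
  [7.5→11.5]: (27.7+6.5)/2 × 4 = 68.4
  Sum = 1204.375 µg/L·hr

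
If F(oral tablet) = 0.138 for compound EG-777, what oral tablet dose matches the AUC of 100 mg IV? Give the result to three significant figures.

For equal systemic exposure: F × D_ev = D_iv
D_ev = D_iv / F = 100 / 0.138 = 724.638 mg

D_oral = 725 mg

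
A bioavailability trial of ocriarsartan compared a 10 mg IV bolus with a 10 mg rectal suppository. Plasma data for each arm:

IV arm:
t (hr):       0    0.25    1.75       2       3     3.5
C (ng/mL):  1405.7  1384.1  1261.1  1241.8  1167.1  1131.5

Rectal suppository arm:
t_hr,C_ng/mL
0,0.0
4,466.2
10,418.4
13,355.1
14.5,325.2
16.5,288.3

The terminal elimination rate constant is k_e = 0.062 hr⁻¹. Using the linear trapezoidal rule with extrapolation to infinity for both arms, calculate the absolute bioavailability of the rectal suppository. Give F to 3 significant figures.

Trapezoidal AUC_0→3.5 (IV):
  [0→0.25]: (1405.7+1384.1)/2 × 0.25 = 348.725
  [0.25→1.75]: (1384.1+1261.1)/2 × 1.5 = 1983.9
  [1.75→2]: (1261.1+1241.8)/2 × 0.25 = 312.8625
  [2→3]: (1241.8+1167.1)/2 × 1 = 1204.45
  [3→3.5]: (1167.1+1131.5)/2 × 0.5 = 574.65
  Sum = 4424.5875 ng/mL·hr
IV tail: 1131.5/0.062 = 18250.000; AUC_iv,0→∞ = 4424.5875 + 18250.000 = 22674.5875 ng/mL·hr
Trapezoidal AUC_0→16.5 (rectal suppository):
  [0→4]: (0.0+466.2)/2 × 4 = 932.4
  [4→10]: (466.2+418.4)/2 × 6 = 2653.8
  [10→13]: (418.4+355.1)/2 × 3 = 1160.25
  [13→14.5]: (355.1+325.2)/2 × 1.5 = 510.225
  [14.5→16.5]: (325.2+288.3)/2 × 2 = 613.5
  Sum = 5870.175 ng/mL·hr
rectal suppository tail: 288.3/0.062 = 4650.000; AUC_ev,0→∞ = 5870.175 + 4650.000 = 10520.175 ng/mL·hr
F = (AUC_ev/D_ev)/(AUC_iv/D_iv) = (10520.175/10)/(22674.5875/10) = 1052.0175/2267.46 = 0.4640

F = 0.464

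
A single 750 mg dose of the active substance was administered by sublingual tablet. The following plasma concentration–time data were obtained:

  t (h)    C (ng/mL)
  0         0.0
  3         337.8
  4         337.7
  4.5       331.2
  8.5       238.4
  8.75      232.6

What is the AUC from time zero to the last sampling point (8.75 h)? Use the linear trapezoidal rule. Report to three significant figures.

Trapezoidal AUC_0→8.75:
  [0→3]: (0.0+337.8)/2 × 3 = 506.7
  [3→4]: (337.8+337.7)/2 × 1 = 337.75
  [4→4.5]: (337.7+331.2)/2 × 0.5 = 167.225
  [4.5→8.5]: (331.2+238.4)/2 × 4 = 1139.2
  [8.5→8.75]: (238.4+232.6)/2 × 0.25 = 58.875
  Sum = 2209.75 ng/mL·h

AUC = 2210 ng/mL·h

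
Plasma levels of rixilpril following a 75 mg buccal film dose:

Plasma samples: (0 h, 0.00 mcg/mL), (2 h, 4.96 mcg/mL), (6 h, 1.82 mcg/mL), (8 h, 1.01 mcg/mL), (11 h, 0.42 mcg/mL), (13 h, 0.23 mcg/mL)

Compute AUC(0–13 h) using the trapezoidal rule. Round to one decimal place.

AUC = 24.1 mcg/mL·h

Trapezoidal AUC_0→13:
  [0→2]: (0.00+4.96)/2 × 2 = 4.96
  [2→6]: (4.96+1.82)/2 × 4 = 13.56
  [6→8]: (1.82+1.01)/2 × 2 = 2.83
  [8→11]: (1.01+0.42)/2 × 3 = 2.145
  [11→13]: (0.42+0.23)/2 × 2 = 0.65
  Sum = 24.145 mcg/mL·h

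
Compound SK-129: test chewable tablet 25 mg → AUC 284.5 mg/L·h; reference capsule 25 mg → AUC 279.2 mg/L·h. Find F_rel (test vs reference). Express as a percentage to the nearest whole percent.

F_rel = 102%

F_rel = (AUC_test/D_test) / (AUC_ref/D_ref)
      = (284.5/25) / (279.2/25)
      = 11.38 / 11.168 = 1.0190 = 101.90%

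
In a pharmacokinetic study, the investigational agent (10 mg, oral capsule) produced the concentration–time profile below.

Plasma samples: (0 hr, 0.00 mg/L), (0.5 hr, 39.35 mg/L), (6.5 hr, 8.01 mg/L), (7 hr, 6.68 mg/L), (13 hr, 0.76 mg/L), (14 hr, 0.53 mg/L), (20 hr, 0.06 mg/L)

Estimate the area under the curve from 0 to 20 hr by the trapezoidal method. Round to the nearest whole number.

Trapezoidal AUC_0→20:
  [0→0.5]: (0.00+39.35)/2 × 0.5 = 9.8375
  [0.5→6.5]: (39.35+8.01)/2 × 6 = 142.08
  [6.5→7]: (8.01+6.68)/2 × 0.5 = 3.6725
  [7→13]: (6.68+0.76)/2 × 6 = 22.32
  [13→14]: (0.76+0.53)/2 × 1 = 0.645
  [14→20]: (0.53+0.06)/2 × 6 = 1.77
  Sum = 180.325 mg/L·hr

AUC = 180 mg/L·hr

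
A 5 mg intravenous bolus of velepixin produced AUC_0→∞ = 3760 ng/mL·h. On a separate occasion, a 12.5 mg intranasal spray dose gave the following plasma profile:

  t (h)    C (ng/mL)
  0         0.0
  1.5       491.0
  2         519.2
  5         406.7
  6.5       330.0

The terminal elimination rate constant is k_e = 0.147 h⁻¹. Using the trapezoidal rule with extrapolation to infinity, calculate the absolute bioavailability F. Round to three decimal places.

Trapezoidal AUC_0→6.5 (intranasal spray):
  [0→1.5]: (0.0+491.0)/2 × 1.5 = 368.25
  [1.5→2]: (491.0+519.2)/2 × 0.5 = 252.55
  [2→5]: (519.2+406.7)/2 × 3 = 1388.85
  [5→6.5]: (406.7+330.0)/2 × 1.5 = 552.525
  Sum = 2562.175 ng/mL·h
Tail: C_last/k_e = 330.0/0.147 = 2244.898
AUC_0→∞ (intranasal spray) = 2562.175 + 2244.898 = 4807.073 ng/mL·h
F = (AUC_ev/D_ev)/(AUC_iv/D_iv) = (4807.073/12.5)/(3760/5) = 384.56584/752 = 0.5114

F = 0.511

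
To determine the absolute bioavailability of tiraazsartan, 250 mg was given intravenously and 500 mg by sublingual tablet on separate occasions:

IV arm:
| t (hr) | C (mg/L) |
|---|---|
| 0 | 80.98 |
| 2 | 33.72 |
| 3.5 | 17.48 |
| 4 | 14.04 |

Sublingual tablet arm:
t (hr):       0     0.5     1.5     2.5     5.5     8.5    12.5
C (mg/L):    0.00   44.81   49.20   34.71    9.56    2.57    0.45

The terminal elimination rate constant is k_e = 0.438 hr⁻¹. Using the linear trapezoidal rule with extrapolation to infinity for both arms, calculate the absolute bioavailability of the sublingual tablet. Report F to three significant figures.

Trapezoidal AUC_0→4 (IV):
  [0→2]: (80.98+33.72)/2 × 2 = 114.7
  [2→3.5]: (33.72+17.48)/2 × 1.5 = 38.4
  [3.5→4]: (17.48+14.04)/2 × 0.5 = 7.88
  Sum = 160.98 mg/L·hr
IV tail: 14.04/0.438 = 32.055; AUC_iv,0→∞ = 160.98 + 32.055 = 193.035 mg/L·hr
Trapezoidal AUC_0→12.5 (sublingual tablet):
  [0→0.5]: (0.00+44.81)/2 × 0.5 = 11.2025
  [0.5→1.5]: (44.81+49.20)/2 × 1 = 47.005
  [1.5→2.5]: (49.20+34.71)/2 × 1 = 41.955
  [2.5→5.5]: (34.71+9.56)/2 × 3 = 66.405
  [5.5→8.5]: (9.56+2.57)/2 × 3 = 18.195
  [8.5→12.5]: (2.57+0.45)/2 × 4 = 6.04
  Sum = 190.8025 mg/L·hr
sublingual tablet tail: 0.45/0.438 = 1.027; AUC_ev,0→∞ = 190.8025 + 1.027 = 191.8295 mg/L·hr
F = (AUC_ev/D_ev)/(AUC_iv/D_iv) = (191.8295/500)/(193.035/250) = 0.383659/0.77214 = 0.4969

F = 0.497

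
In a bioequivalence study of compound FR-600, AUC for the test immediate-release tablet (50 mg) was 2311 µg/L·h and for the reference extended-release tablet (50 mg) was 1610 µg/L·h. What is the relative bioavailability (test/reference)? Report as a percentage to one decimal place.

F_rel = (AUC_test/D_test) / (AUC_ref/D_ref)
      = (2311/50) / (1610/50)
      = 46.22 / 32.2 = 1.4354 = 143.54%

F_rel = 143.5%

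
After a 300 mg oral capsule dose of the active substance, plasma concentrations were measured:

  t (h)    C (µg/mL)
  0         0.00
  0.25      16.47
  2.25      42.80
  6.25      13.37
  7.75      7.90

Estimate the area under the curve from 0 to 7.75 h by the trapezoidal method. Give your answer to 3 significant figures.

AUC = 190 µg/mL·h

Trapezoidal AUC_0→7.75:
  [0→0.25]: (0.00+16.47)/2 × 0.25 = 2.05875
  [0.25→2.25]: (16.47+42.80)/2 × 2 = 59.27
  [2.25→6.25]: (42.80+13.37)/2 × 4 = 112.34
  [6.25→7.75]: (13.37+7.90)/2 × 1.5 = 15.9525
  Sum = 189.62125 µg/mL·h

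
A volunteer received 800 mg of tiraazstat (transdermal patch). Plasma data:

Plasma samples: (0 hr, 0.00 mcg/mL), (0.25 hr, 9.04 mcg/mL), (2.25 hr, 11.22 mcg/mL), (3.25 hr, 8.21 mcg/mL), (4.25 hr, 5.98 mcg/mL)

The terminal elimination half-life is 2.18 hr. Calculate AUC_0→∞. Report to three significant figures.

Trapezoidal AUC_0→4.25:
  [0→0.25]: (0.00+9.04)/2 × 0.25 = 1.13
  [0.25→2.25]: (9.04+11.22)/2 × 2 = 20.26
  [2.25→3.25]: (11.22+8.21)/2 × 1 = 9.715
  [3.25→4.25]: (8.21+5.98)/2 × 1 = 7.095
  Sum = 38.2 mcg/mL·hr
k_e = ln2 / t½ = 0.693147 / 2.18 = 0.3180 hr^-1
Extrapolated tail: C_last / k_e = 5.98 / 0.318 = 18.805
AUC_0→∞ = 38.2 + 18.805 = 57.005 mcg/mL·hr

AUC = 57.0 mcg/mL·hr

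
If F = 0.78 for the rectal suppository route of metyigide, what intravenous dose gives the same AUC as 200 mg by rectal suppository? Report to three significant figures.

D_iv = 156 mg

Systemic exposure from an extravascular dose = F × D_ev, so the equivalent IV dose is F × D_ev.
D_iv = F × D_ev = 0.78 × 200 = 156 mg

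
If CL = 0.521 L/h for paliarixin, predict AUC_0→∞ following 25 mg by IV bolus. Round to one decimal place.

AUC = 48.0 mg/L·h

AUC_0→∞ = Dose_iv / CL
        = 25 / 0.521 = 47.9846 mg/L·h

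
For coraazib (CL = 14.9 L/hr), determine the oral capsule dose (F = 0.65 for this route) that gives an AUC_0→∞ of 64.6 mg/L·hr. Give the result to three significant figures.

Dose = CL × AUC_0→∞ / F
     = 14.9 × 64.6 / 0.65 = 1480.83 mg

Dose = 1480 mg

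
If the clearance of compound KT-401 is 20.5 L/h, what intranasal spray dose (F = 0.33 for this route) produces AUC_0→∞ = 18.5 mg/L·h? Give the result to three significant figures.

Dose = CL × AUC_0→∞ / F
     = 20.5 × 18.5 / 0.33 = 1149.24 mg

Dose = 1150 mg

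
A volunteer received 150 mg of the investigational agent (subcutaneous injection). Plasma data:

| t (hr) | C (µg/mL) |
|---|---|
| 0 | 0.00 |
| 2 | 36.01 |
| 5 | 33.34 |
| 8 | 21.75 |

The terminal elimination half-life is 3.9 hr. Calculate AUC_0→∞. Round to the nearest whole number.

AUC = 345 µg/mL·hr

Trapezoidal AUC_0→8:
  [0→2]: (0.00+36.01)/2 × 2 = 36.01
  [2→5]: (36.01+33.34)/2 × 3 = 104.025
  [5→8]: (33.34+21.75)/2 × 3 = 82.635
  Sum = 222.67 µg/mL·hr
k_e = ln2 / t½ = 0.693147 / 3.9 = 0.1777 hr^-1
Extrapolated tail: C_last / k_e = 21.75 / 0.1777 = 122.397
AUC_0→∞ = 222.67 + 122.397 = 345.067 µg/mL·hr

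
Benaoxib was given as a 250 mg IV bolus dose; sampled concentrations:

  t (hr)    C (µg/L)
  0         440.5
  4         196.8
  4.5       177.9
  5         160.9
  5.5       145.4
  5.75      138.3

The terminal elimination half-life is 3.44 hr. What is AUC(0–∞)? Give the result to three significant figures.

Trapezoidal AUC_0→5.75:
  [0→4]: (440.5+196.8)/2 × 4 = 1274.6
  [4→4.5]: (196.8+177.9)/2 × 0.5 = 93.675
  [4.5→5]: (177.9+160.9)/2 × 0.5 = 84.7
  [5→5.5]: (160.9+145.4)/2 × 0.5 = 76.575
  [5.5→5.75]: (145.4+138.3)/2 × 0.25 = 35.4625
  Sum = 1565.0125 µg/L·hr
k_e = ln2 / t½ = 0.693147 / 3.44 = 0.2015 hr^-1
Extrapolated tail: C_last / k_e = 138.3 / 0.2015 = 686.352
AUC_0→∞ = 1565.0125 + 686.352 = 2251.3645 µg/L·hr

AUC = 2250 µg/L·hr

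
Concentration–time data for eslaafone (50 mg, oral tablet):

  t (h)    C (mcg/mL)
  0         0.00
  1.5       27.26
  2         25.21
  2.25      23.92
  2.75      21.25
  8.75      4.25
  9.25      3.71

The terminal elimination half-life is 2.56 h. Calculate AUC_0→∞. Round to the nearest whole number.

Trapezoidal AUC_0→9.25:
  [0→1.5]: (0.00+27.26)/2 × 1.5 = 20.445
  [1.5→2]: (27.26+25.21)/2 × 0.5 = 13.1175
  [2→2.25]: (25.21+23.92)/2 × 0.25 = 6.14125
  [2.25→2.75]: (23.92+21.25)/2 × 0.5 = 11.2925
  [2.75→8.75]: (21.25+4.25)/2 × 6 = 76.5
  [8.75→9.25]: (4.25+3.71)/2 × 0.5 = 1.99
  Sum = 129.48625 mcg/mL·h
k_e = ln2 / t½ = 0.693147 / 2.56 = 0.2708 h^-1
Extrapolated tail: C_last / k_e = 3.71 / 0.2708 = 13.700
AUC_0→∞ = 129.48625 + 13.700 = 143.18625 mcg/mL·h

AUC = 143 mcg/mL·h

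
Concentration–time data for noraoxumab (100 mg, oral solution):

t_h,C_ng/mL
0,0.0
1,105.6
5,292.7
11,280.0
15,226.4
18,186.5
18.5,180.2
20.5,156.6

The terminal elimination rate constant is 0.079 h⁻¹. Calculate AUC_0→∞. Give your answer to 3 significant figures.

Trapezoidal AUC_0→20.5:
  [0→1]: (0.0+105.6)/2 × 1 = 52.8
  [1→5]: (105.6+292.7)/2 × 4 = 796.6
  [5→11]: (292.7+280.0)/2 × 6 = 1718.1
  [11→15]: (280.0+226.4)/2 × 4 = 1012.8
  [15→18]: (226.4+186.5)/2 × 3 = 619.35
  [18→18.5]: (186.5+180.2)/2 × 0.5 = 91.675
  [18.5→20.5]: (180.2+156.6)/2 × 2 = 336.8
  Sum = 4628.125 ng/mL·h
Extrapolated tail: C_last / k_e = 156.6 / 0.079 = 1982.278
AUC_0→∞ = 4628.125 + 1982.278 = 6610.403 ng/mL·h

AUC = 6610 ng/mL·h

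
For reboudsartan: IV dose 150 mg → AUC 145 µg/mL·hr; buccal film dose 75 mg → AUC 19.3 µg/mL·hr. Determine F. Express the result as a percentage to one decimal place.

F = 26.6%

F = (AUC_ev / D_ev) / (AUC_iv / D_iv)
  = (19.3/75) / (145/150)
  = 0.257333 / 0.966667 = 0.2662
  = 26.62%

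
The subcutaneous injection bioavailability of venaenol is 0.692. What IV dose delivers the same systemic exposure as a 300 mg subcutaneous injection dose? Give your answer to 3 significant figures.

Systemic exposure from an extravascular dose = F × D_ev, so the equivalent IV dose is F × D_ev.
D_iv = F × D_ev = 0.692 × 300 = 207.6 mg

D_iv = 208 mg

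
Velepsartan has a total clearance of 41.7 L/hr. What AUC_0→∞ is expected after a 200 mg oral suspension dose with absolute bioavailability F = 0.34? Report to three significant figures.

AUC = 1.63 mg/L·hr

AUC_0→∞ = F × Dose / CL
        = 0.34 × 200 / 41.7 = 1.6307 mg/L·hr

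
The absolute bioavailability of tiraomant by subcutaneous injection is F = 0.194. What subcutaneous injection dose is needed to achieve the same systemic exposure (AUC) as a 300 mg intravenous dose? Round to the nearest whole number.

For equal systemic exposure: F × D_ev = D_iv
D_ev = D_iv / F = 300 / 0.194 = 1546.39 mg

D_subcutaneous = 1546 mg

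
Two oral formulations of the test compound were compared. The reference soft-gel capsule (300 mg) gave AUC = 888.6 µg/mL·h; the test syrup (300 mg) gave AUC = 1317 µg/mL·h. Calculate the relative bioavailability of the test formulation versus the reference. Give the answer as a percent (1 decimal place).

F_rel = (AUC_test/D_test) / (AUC_ref/D_ref)
      = (1317/300) / (888.6/300)
      = 4.39 / 2.962 = 1.4821 = 148.21%

F_rel = 148.2%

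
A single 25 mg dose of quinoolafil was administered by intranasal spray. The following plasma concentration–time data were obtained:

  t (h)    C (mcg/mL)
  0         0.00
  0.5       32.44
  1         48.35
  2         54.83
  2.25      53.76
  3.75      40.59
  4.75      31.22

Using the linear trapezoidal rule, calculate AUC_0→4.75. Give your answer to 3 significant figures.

AUC = 200 mcg/mL·h

Trapezoidal AUC_0→4.75:
  [0→0.5]: (0.00+32.44)/2 × 0.5 = 8.11
  [0.5→1]: (32.44+48.35)/2 × 0.5 = 20.1975
  [1→2]: (48.35+54.83)/2 × 1 = 51.59
  [2→2.25]: (54.83+53.76)/2 × 0.25 = 13.57375
  [2.25→3.75]: (53.76+40.59)/2 × 1.5 = 70.7625
  [3.75→4.75]: (40.59+31.22)/2 × 1 = 35.905
  Sum = 200.13875 mcg/mL·h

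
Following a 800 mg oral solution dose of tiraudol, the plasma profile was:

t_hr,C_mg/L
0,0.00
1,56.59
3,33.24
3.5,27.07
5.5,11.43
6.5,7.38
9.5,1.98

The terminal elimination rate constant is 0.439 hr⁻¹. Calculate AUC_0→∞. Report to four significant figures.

AUC = 199.7 mg/L·hr

Trapezoidal AUC_0→9.5:
  [0→1]: (0.00+56.59)/2 × 1 = 28.295
  [1→3]: (56.59+33.24)/2 × 2 = 89.83
  [3→3.5]: (33.24+27.07)/2 × 0.5 = 15.0775
  [3.5→5.5]: (27.07+11.43)/2 × 2 = 38.5
  [5.5→6.5]: (11.43+7.38)/2 × 1 = 9.405
  [6.5→9.5]: (7.38+1.98)/2 × 3 = 14.04
  Sum = 195.1475 mg/L·hr
Extrapolated tail: C_last / k_e = 1.98 / 0.439 = 4.510
AUC_0→∞ = 195.1475 + 4.510 = 199.6575 mg/L·hr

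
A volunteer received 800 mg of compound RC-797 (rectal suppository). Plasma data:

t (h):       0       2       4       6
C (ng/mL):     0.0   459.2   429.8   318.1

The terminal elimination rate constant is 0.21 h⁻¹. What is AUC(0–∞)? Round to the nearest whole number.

Trapezoidal AUC_0→6:
  [0→2]: (0.0+459.2)/2 × 2 = 459.2
  [2→4]: (459.2+429.8)/2 × 2 = 889.0
  [4→6]: (429.8+318.1)/2 × 2 = 747.9
  Sum = 2096.1 ng/mL·h
Extrapolated tail: C_last / k_e = 318.1 / 0.21 = 1514.762
AUC_0→∞ = 2096.1 + 1514.762 = 3610.862 ng/mL·h

AUC = 3611 ng/mL·h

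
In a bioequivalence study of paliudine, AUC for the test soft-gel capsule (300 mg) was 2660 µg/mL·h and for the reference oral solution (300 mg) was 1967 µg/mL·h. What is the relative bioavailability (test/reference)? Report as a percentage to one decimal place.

F_rel = 135.2%

F_rel = (AUC_test/D_test) / (AUC_ref/D_ref)
      = (2660/300) / (1967/300)
      = 8.86667 / 6.55667 = 1.3523 = 135.23%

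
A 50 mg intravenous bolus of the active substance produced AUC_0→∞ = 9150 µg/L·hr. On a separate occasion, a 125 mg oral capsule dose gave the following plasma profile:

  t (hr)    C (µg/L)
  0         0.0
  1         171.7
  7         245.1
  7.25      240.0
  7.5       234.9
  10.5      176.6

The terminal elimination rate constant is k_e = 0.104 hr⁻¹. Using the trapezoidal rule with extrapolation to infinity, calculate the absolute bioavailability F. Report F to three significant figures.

Trapezoidal AUC_0→10.5 (oral capsule):
  [0→1]: (0.0+171.7)/2 × 1 = 85.85
  [1→7]: (171.7+245.1)/2 × 6 = 1250.4
  [7→7.25]: (245.1+240.0)/2 × 0.25 = 60.6375
  [7.25→7.5]: (240.0+234.9)/2 × 0.25 = 59.3625
  [7.5→10.5]: (234.9+176.6)/2 × 3 = 617.25
  Sum = 2073.5 µg/L·hr
Tail: C_last/k_e = 176.6/0.104 = 1698.077
AUC_0→∞ (oral capsule) = 2073.5 + 1698.077 = 3771.577 µg/L·hr
F = (AUC_ev/D_ev)/(AUC_iv/D_iv) = (3771.577/125)/(9150/50) = 30.172616/183 = 0.1649

F = 0.165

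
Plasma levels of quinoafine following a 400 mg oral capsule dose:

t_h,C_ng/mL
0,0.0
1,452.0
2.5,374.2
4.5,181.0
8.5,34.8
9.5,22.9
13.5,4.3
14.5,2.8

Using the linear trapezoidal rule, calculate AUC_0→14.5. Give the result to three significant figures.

Trapezoidal AUC_0→14.5:
  [0→1]: (0.0+452.0)/2 × 1 = 226.0
  [1→2.5]: (452.0+374.2)/2 × 1.5 = 619.65
  [2.5→4.5]: (374.2+181.0)/2 × 2 = 555.2
  [4.5→8.5]: (181.0+34.8)/2 × 4 = 431.6
  [8.5→9.5]: (34.8+22.9)/2 × 1 = 28.85
  [9.5→13.5]: (22.9+4.3)/2 × 4 = 54.4
  [13.5→14.5]: (4.3+2.8)/2 × 1 = 3.55
  Sum = 1919.25 ng/mL·h

AUC = 1920 ng/mL·h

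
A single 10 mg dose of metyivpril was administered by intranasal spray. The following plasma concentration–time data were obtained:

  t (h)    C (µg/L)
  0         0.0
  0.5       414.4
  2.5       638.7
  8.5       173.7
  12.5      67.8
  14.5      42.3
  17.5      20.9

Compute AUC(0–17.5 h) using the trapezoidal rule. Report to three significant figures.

AUC = 4280 µg/L·h

Trapezoidal AUC_0→17.5:
  [0→0.5]: (0.0+414.4)/2 × 0.5 = 103.6
  [0.5→2.5]: (414.4+638.7)/2 × 2 = 1053.1
  [2.5→8.5]: (638.7+173.7)/2 × 6 = 2437.2
  [8.5→12.5]: (173.7+67.8)/2 × 4 = 483.0
  [12.5→14.5]: (67.8+42.3)/2 × 2 = 110.1
  [14.5→17.5]: (42.3+20.9)/2 × 3 = 94.8
  Sum = 4281.8 µg/L·h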